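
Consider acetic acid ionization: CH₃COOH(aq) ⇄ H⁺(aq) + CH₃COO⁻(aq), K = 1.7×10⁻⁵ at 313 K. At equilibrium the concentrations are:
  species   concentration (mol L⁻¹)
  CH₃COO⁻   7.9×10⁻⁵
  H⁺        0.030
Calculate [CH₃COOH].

At equilibrium, K = [H⁺]·[CH₃COO⁻] / [CH₃COOH] = 1.7×10⁻⁵.
(0.030)·(7.9×10⁻⁵) / ([CH₃COOH]) = 1.7×10⁻⁵
[CH₃COOH] = 0.139 = 0.14 mol L⁻¹

[CH₃COOH] = 0.14 mol L⁻¹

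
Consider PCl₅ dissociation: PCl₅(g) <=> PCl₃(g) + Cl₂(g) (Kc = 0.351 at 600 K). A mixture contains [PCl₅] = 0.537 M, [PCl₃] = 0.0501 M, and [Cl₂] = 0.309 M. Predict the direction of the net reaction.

Qc = [PCl₃]·[Cl₂] / [PCl₅] = (0.0501)·(0.309) / (0.537) = 0.0288
Qc = 0.0288 < Kc = 0.351, so the forward reaction proceeds.

to the right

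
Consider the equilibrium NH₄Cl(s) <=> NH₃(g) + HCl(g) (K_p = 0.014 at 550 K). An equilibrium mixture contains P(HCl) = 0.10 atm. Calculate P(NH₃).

P(NH₃) = 0.14 atm

(NH₄Cl is a pure solid — omitted from K_p.)
At equilibrium, K_p = P(NH₃)·P(HCl) = 0.014.
(P(NH₃))·(0.10) = 0.014
P(NH₃) = 0.140 = 0.14 atm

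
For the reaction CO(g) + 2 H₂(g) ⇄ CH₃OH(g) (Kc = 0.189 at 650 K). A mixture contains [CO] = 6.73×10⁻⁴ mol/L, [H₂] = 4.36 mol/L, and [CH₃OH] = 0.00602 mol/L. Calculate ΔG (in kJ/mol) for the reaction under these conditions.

ΔG = 4.93 kJ/mol

Qc = [CH₃OH] / ([CO]·[H₂]²) = (0.00602) / ((6.73×10⁻⁴)·(4.36)²) = 0.471
ΔG = RT ln(Qc/Kc) = (8.314 J mol⁻¹ K⁻¹)(650 K) × ln(0.471/0.189)
   = (5.404 kJ/mol)(0.9131) = 4.93 kJ/mol
ΔG > 0, so the forward reaction is non-spontaneous (proceeds in reverse).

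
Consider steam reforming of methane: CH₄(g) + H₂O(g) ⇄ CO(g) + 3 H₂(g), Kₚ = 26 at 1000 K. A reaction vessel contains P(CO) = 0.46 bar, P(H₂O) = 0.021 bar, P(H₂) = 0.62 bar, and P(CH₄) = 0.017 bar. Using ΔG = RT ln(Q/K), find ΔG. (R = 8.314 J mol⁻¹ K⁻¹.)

Qₚ = P(CO)·P(H₂)³ / (P(CH₄)·P(H₂O)) = (0.46)·(0.62)³ / ((0.017)·(0.021)) = 307
ΔG = RT ln(Qₚ/Kₚ) = (8.314 J mol⁻¹ K⁻¹)(1000 K) × ln(307/26)
   = (8.314 kJ/mol)(2.469) = 20.5 kJ/mol
ΔG > 0, so the forward reaction is non-spontaneous (proceeds in reverse).

ΔG = 20.5 kJ/mol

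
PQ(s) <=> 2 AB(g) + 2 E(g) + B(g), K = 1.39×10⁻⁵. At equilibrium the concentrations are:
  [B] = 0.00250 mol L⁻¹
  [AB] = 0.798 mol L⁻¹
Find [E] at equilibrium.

[E] = 0.0934 mol L⁻¹

(PQ is a pure solid — omitted from K.)
At equilibrium, K = [AB]²·[E]²·[B] = 1.39×10⁻⁵.
(0.798)²·([E])²·(0.00250) = 1.39×10⁻⁵
[E]² = 0.00873 ⇒ [E] = 0.0934 mol L⁻¹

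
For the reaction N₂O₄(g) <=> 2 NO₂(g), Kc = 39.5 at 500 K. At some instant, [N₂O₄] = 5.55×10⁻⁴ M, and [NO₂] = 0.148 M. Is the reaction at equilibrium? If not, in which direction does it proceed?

at equilibrium

Qc = [NO₂]² / [N₂O₄] = (0.148)² / (5.55×10⁻⁴) = 39.5
Qc = 39.5 = Kc, so the system is already at equilibrium.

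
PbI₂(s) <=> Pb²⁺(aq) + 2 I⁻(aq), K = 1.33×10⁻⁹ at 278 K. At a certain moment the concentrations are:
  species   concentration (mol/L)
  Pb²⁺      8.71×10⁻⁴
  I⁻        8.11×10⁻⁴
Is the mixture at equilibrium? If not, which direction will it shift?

no; Q < K, reaction proceeds forward

(PbI₂ is a pure solid — omitted from Q.)
Q = [Pb²⁺]·[I⁻]² = (8.71×10⁻⁴)·(8.11×10⁻⁴)² = 5.73×10⁻¹⁰
Q = 5.73×10⁻¹⁰ < K = 1.33×10⁻⁹: net forward reaction.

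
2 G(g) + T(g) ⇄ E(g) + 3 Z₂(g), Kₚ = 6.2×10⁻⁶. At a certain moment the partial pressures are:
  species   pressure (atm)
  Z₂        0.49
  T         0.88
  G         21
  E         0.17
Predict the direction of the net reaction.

to the left

Qₚ = P(E)·P(Z₂)³ / (P(G)²·P(T)) = (0.17)·(0.49)³ / ((21)²·(0.88)) = 5.2×10⁻⁵
Qₚ = 5.2×10⁻⁵ > Kₚ = 6.2×10⁻⁶, so the reverse reaction proceeds.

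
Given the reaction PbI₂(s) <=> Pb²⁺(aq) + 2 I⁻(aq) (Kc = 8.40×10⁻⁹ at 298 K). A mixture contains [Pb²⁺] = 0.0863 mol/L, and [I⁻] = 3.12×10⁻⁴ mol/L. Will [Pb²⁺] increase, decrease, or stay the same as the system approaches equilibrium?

(PbI₂ is a pure solid — omitted from Qc.)
Qc = [Pb²⁺]·[I⁻]² = (0.0863)·(3.12×10⁻⁴)² = 8.40×10⁻⁹
Qc = 8.40×10⁻⁹ = Kc; the system is at equilibrium.

stay the same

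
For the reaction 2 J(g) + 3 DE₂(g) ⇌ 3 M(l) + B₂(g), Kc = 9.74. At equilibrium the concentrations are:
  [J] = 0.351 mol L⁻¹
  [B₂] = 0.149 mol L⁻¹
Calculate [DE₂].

[DE₂] = 0.499 mol L⁻¹

(M is a pure liquid — omitted from Kc.)
At equilibrium, Kc = [B₂] / ([J]²·[DE₂]³) = 9.74.
(0.149) / ((0.351)²·([DE₂])³) = 9.74
[DE₂]³ = 0.124 ⇒ [DE₂] = 0.499 mol L⁻¹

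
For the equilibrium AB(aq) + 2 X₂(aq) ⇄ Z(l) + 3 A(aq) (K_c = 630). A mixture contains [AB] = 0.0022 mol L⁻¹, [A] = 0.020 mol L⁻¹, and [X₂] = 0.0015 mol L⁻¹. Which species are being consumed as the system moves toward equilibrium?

(Z is a pure liquid — omitted from Q_c.)
Q_c = [A]³ / ([AB]·[X₂]²) = (0.020)³ / ((0.0022)·(0.0015)²) = 1600
Q_c = 1600 > K_c = 630: net reverse reaction.

Z, A (products)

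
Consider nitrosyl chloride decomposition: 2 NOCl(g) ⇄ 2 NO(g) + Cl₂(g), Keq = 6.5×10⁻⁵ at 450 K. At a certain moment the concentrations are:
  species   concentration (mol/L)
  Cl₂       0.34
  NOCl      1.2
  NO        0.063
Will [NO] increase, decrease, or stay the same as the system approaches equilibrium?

decrease

Q = [NO]²·[Cl₂] / [NOCl]² = (0.063)²·(0.34) / (1.2)² = 9.4×10⁻⁴
Q = 9.4×10⁻⁴ > Keq = 6.5×10⁻⁵: net reverse reaction.
NO is a product, so it decreases.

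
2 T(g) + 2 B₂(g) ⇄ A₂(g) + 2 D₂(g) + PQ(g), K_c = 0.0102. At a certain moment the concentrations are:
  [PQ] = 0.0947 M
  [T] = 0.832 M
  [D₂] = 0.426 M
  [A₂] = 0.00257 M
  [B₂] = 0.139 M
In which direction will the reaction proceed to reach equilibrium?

Q_c = [A₂]·[D₂]²·[PQ] / ([T]²·[B₂]²) = (0.00257)·(0.426)²·(0.0947) / ((0.832)²·(0.139)²) = 0.00330
Q_c = 0.00330 < K_c = 0.0102, so the forward reaction proceeds.

to the right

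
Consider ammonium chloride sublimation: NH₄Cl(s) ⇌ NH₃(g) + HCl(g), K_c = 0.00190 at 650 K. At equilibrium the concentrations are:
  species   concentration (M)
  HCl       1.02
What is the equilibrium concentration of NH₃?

(NH₄Cl is a pure solid — omitted from K_c.)
At equilibrium, K_c = [NH₃]·[HCl] = 0.00190.
([NH₃])·(1.02) = 0.00190
[NH₃] = 0.00186 M

[NH₃] = 0.00186 M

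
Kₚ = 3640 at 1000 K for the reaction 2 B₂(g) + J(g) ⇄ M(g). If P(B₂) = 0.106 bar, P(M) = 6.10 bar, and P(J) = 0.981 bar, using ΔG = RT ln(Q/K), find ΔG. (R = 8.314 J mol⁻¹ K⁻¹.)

ΔG = -15.7 kJ/mol

Qₚ = P(M) / (P(B₂)²·P(J)) = (6.10) / ((0.106)²·(0.981)) = 553
ΔG = RT ln(Qₚ/Kₚ) = (8.314 J mol⁻¹ K⁻¹)(1000 K) × ln(553/3640)
   = (8.314 kJ/mol)(-1.884) = -15.7 kJ/mol
ΔG < 0, so the forward reaction is spontaneous (proceeds forward).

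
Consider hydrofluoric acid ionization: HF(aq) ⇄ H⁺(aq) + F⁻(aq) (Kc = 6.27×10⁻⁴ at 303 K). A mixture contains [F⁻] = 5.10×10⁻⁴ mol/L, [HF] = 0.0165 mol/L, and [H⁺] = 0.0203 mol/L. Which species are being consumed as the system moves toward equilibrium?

none (at equilibrium)

Qc = [H⁺]·[F⁻] / [HF] = (0.0203)·(5.10×10⁻⁴) / (0.0165) = 6.27×10⁻⁴
Qc = 6.27×10⁻⁴ = Kc; the system is at equilibrium.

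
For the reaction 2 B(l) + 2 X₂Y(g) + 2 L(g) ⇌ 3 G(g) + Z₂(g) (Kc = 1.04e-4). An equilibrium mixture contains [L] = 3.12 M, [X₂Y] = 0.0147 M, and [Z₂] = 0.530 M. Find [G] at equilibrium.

[G] = 0.00745 M

(B is a pure liquid — omitted from Kc.)
At equilibrium, Kc = [G]³·[Z₂] / ([X₂Y]²·[L]²) = 1.04e-4.
([G])³·(0.530) / ((0.0147)²·(3.12)²) = 1.04e-4
[G]³ = 4.13e-7 ⇒ [G] = 0.00745 M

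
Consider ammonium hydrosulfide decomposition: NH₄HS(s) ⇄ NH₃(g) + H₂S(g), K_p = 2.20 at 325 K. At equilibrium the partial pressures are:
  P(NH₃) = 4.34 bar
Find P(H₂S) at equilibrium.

(NH₄HS is a pure solid — omitted from K_p.)
At equilibrium, K_p = P(NH₃)·P(H₂S) = 2.20.
(4.34)·(P(H₂S)) = 2.20
P(H₂S) = 0.507 bar

P(H₂S) = 0.507 bar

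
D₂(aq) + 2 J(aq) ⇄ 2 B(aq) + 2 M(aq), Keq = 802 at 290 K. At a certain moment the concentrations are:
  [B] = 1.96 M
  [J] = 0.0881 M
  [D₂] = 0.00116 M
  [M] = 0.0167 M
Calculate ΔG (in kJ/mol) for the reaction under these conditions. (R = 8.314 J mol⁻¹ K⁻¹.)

Q = [B]²·[M]² / ([D₂]·[J]²) = (1.96)²·(0.0167)² / ((0.00116)·(0.0881)²) = 119
ΔG = RT ln(Q/Keq) = (8.314 J mol⁻¹ K⁻¹)(290 K) × ln(119/802)
   = (2.411 kJ/mol)(-1.908) = -4.60 kJ/mol
ΔG < 0, so the forward reaction is spontaneous (proceeds forward).

ΔG = -4.60 kJ/mol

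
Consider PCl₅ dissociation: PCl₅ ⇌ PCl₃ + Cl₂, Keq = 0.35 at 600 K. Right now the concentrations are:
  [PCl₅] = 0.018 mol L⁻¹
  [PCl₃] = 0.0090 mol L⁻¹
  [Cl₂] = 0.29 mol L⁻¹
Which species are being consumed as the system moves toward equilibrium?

PCl₅ (reactants)

Q = [PCl₃]·[Cl₂] / [PCl₅] = (0.0090)·(0.29) / (0.018) = 0.14
Q = 0.14 < Keq = 0.35: net forward reaction.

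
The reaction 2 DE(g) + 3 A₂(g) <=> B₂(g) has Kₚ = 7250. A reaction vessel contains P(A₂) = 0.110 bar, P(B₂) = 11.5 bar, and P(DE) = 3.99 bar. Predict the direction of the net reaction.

forward (toward products)

Qₚ = P(B₂) / (P(DE)²·P(A₂)³) = (11.5) / ((3.99)²·(0.110)³) = 543
Qₚ = 543 < Kₚ = 7250, so the forward reaction proceeds.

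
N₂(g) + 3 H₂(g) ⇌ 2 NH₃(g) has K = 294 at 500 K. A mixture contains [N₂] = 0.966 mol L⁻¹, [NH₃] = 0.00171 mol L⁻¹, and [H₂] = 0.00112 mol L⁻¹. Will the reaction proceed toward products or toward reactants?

to the left

Q = [NH₃]² / ([N₂]·[H₂]³) = (0.00171)² / ((0.966)·(0.00112)³) = 2150
Q = 2150 > K = 294, so the reverse reaction proceeds.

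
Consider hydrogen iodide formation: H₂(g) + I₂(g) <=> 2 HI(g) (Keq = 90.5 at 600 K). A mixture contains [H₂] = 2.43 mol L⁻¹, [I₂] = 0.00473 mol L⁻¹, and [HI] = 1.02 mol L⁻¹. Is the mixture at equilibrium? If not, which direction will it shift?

yes, at equilibrium

Q = [HI]² / ([H₂]·[I₂]) = (1.02)² / ((2.43)·(0.00473)) = 90.5
Q = 90.5 = Keq; the system is at equilibrium.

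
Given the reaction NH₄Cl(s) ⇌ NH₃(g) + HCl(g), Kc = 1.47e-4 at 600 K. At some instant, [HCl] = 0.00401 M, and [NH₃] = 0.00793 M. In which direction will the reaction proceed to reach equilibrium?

(NH₄Cl is a pure solid — omitted from Qc.)
Qc = [NH₃]·[HCl] = (0.00793)·(0.00401) = 3.18e-5
Qc = 3.18e-5 < Kc = 1.47e-4, so the forward reaction proceeds.

to the right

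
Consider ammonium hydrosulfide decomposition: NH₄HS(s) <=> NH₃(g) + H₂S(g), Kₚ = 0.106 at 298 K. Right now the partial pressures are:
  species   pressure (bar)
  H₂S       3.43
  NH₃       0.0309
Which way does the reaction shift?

neither direction; the system is at equilibrium

(NH₄HS is a pure solid — omitted from Qₚ.)
Qₚ = P(NH₃)·P(H₂S) = (0.0309)·(3.43) = 0.106
Qₚ = 0.106 = Kₚ, so the system is already at equilibrium.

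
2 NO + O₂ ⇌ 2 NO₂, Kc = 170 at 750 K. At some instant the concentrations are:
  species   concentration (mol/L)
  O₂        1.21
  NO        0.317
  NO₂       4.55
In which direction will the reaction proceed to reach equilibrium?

no net change (already at equilibrium)

Qc = [NO₂]² / ([NO]²·[O₂]) = (4.55)² / ((0.317)²·(1.21)) = 170
Qc = 170 = Kc, so the system is already at equilibrium.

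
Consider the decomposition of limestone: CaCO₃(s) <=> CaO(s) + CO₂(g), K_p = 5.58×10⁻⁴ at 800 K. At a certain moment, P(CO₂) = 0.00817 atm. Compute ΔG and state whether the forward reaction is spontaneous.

ΔG = 17.9 kJ/mol; the forward reaction is non-spontaneous

(CaCO₃, CaO are pure solids — omitted from Q_p.)
Q_p = P(CO₂) = 0.00817
ΔG = RT ln(Q_p/K_p) = (8.314 J mol⁻¹ K⁻¹)(800 K) × ln(0.00817/5.58×10⁻⁴)
   = (6.651 kJ/mol)(2.684) = 17.9 kJ/mol
ΔG > 0, so the forward reaction is non-spontaneous (proceeds in reverse).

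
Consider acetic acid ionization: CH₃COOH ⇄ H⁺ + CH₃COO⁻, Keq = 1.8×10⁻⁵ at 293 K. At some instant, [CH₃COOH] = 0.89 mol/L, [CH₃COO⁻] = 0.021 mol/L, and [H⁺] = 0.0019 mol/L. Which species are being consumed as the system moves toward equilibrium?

Q = [H⁺]·[CH₃COO⁻] / [CH₃COOH] = (0.0019)·(0.021) / (0.89) = 4.5×10⁻⁵
Q = 4.5×10⁻⁵ > Keq = 1.8×10⁻⁵: net reverse reaction.

H⁺, CH₃COO⁻ (products)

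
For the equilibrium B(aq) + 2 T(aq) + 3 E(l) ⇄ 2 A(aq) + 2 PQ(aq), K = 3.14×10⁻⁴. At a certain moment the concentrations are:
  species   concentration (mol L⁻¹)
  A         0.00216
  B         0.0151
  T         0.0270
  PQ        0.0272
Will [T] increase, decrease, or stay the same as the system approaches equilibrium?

(E is a pure liquid — omitted from Q.)
Q = [A]²·[PQ]² / ([B]·[T]²) = (0.00216)²·(0.0272)² / ((0.0151)·(0.0270)²) = 3.14×10⁻⁴
Q = 3.14×10⁻⁴ = K; the system is at equilibrium.

stay the same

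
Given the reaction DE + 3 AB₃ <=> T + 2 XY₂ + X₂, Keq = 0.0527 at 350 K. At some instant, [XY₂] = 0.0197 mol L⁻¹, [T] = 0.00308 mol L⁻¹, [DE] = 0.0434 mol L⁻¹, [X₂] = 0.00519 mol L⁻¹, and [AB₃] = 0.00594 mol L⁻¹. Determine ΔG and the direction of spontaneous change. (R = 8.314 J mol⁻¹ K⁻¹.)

Q = [T]·[XY₂]²·[X₂] / ([DE]·[AB₃]³) = (0.00308)·(0.0197)²·(0.00519) / ((0.0434)·(0.00594)³) = 0.682
ΔG = RT ln(Q/Keq) = (8.314 J mol⁻¹ K⁻¹)(350 K) × ln(0.682/0.0527)
   = (2.910 kJ/mol)(2.560) = 7.45 kJ/mol
ΔG > 0, so the forward reaction is non-spontaneous (proceeds in reverse).

ΔG = 7.45 kJ/mol; the forward reaction is non-spontaneous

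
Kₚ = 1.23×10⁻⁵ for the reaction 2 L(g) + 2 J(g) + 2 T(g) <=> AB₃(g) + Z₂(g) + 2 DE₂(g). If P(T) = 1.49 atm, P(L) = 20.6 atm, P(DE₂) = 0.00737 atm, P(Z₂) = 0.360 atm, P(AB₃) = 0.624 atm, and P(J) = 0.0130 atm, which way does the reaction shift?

Qₚ = P(AB₃)·P(Z₂)·P(DE₂)² / (P(L)²·P(J)²·P(T)²) = (0.624)·(0.360)·(0.00737)² / ((20.6)²·(0.0130)²·(1.49)²) = 7.66×10⁻⁵
Qₚ = 7.66×10⁻⁵ > Kₚ = 1.23×10⁻⁵, so the reverse reaction proceeds.

reverse (toward reactants)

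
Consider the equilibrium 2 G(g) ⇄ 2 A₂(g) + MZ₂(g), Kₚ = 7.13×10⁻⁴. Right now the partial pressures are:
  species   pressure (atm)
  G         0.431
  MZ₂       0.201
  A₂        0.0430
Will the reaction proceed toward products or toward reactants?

in the reverse direction

Qₚ = P(A₂)²·P(MZ₂) / P(G)² = (0.0430)²·(0.201) / (0.431)² = 0.00200
Qₚ = 0.00200 > Kₚ = 7.13×10⁻⁴, so the reverse reaction proceeds.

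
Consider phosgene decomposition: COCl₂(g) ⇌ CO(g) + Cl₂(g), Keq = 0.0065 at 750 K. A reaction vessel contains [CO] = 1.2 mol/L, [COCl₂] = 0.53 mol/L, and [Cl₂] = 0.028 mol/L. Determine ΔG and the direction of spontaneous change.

ΔG = 14.2 kJ/mol; the forward reaction is non-spontaneous

Q = [CO]·[Cl₂] / [COCl₂] = (1.2)·(0.028) / (0.53) = 0.0634
ΔG = RT ln(Q/Keq) = (8.314 J mol⁻¹ K⁻¹)(750 K) × ln(0.0634/0.0065)
   = (6.236 kJ/mol)(2.278) = 14.2 kJ/mol
ΔG > 0, so the forward reaction is non-spontaneous (proceeds in reverse).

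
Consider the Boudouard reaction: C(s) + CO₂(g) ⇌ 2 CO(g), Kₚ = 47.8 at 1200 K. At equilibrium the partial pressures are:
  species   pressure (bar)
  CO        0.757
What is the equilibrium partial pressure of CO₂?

P(CO₂) = 0.0120 bar

(C is a pure solid — omitted from Kₚ.)
At equilibrium, Kₚ = P(CO)² / P(CO₂) = 47.8.
(0.757)² / (P(CO₂)) = 47.8
P(CO₂) = 0.0120 bar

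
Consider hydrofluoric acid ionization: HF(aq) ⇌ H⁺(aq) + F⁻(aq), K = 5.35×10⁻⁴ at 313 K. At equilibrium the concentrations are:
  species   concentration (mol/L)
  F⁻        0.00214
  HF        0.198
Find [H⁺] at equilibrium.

[H⁺] = 0.0495 mol/L

At equilibrium, K = [H⁺]·[F⁻] / [HF] = 5.35×10⁻⁴.
([H⁺])·(0.00214) / (0.198) = 5.35×10⁻⁴
[H⁺] = 0.0495 mol/L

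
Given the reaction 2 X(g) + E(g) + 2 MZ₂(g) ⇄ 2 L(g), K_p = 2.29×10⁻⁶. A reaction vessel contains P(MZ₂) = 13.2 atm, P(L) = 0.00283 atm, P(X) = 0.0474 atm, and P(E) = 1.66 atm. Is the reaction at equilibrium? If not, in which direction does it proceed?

reverse (toward reactants)

Q_p = P(L)² / (P(X)²·P(E)·P(MZ₂)²) = (0.00283)² / ((0.0474)²·(1.66)·(13.2)²) = 1.23×10⁻⁵
Q_p = 1.23×10⁻⁵ > K_p = 2.29×10⁻⁶, so the reverse reaction proceeds.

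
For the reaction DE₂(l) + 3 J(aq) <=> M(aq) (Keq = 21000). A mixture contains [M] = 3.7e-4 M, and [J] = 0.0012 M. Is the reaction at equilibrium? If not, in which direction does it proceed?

(DE₂ is a pure liquid — omitted from Q.)
Q = [M] / [J]³ = (3.7e-4) / (0.0012)³ = 2.1e5
Q = 2.1e5 > Keq = 21000, so the reverse reaction proceeds.

reverse (toward reactants)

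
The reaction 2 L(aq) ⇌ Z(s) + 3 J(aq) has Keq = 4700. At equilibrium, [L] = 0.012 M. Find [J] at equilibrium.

(Z is a pure solid — omitted from Keq.)
At equilibrium, Keq = [J]³ / [L]² = 4700.
([J])³ / (0.012)² = 4700
[J]³ = 0.677 ⇒ [J] = 0.88 M

[J] = 0.88 M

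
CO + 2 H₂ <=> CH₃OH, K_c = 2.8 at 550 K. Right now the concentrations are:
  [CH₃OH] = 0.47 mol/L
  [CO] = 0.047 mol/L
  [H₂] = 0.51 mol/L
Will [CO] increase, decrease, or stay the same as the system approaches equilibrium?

Q_c = [CH₃OH] / ([CO]·[H₂]²) = (0.47) / ((0.047)·(0.51)²) = 38
Q_c = 38 > K_c = 2.8: net reverse reaction.
CO is a reactant, so it increases.

increase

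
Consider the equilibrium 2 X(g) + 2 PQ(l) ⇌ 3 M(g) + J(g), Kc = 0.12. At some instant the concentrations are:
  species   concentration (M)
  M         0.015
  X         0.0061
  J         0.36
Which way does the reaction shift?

(PQ is a pure liquid — omitted from Qc.)
Qc = [M]³·[J] / [X]² = (0.015)³·(0.36) / (0.0061)² = 0.033
Qc = 0.033 < Kc = 0.12, so the forward reaction proceeds.

in the forward direction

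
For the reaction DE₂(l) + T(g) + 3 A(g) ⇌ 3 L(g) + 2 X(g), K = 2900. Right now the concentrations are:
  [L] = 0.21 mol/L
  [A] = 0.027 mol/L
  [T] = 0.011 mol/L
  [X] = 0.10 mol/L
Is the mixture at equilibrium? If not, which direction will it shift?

no; Q < K, reaction proceeds forward

(DE₂ is a pure liquid — omitted from Q.)
Q = [L]³·[X]² / ([T]·[A]³) = (0.21)³·(0.10)² / ((0.011)·(0.027)³) = 430
Q = 430 < K = 2900: net forward reaction.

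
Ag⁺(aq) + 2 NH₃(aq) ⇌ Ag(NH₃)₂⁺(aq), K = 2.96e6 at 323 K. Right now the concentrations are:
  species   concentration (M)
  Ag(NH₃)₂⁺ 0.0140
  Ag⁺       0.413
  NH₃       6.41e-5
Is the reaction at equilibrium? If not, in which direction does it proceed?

Q = [Ag(NH₃)₂⁺] / ([Ag⁺]·[NH₃]²) = (0.0140) / ((0.413)·(6.41e-5)²) = 8.25e6
Q = 8.25e6 > K = 2.96e6, so the reverse reaction proceeds.

in the reverse direction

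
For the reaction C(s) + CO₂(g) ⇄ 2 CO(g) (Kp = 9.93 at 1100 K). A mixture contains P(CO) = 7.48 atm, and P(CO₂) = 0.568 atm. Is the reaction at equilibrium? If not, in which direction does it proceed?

to the left

(C is a pure solid — omitted from Qp.)
Qp = P(CO)² / P(CO₂) = (7.48)² / (0.568) = 98.5
Qp = 98.5 > Kp = 9.93, so the reverse reaction proceeds.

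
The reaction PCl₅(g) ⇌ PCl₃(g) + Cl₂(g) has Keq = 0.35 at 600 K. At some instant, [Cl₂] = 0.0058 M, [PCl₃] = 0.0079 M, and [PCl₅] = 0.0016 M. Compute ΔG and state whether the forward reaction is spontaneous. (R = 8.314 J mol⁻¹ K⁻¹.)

ΔG = -12.5 kJ/mol; the forward reaction is spontaneous

Q = [PCl₃]·[Cl₂] / [PCl₅] = (0.0079)·(0.0058) / (0.0016) = 0.0286
ΔG = RT ln(Q/Keq) = (8.314 J mol⁻¹ K⁻¹)(600 K) × ln(0.0286/0.35)
   = (4.988 kJ/mol)(-2.505) = -12.5 kJ/mol
ΔG < 0, so the forward reaction is spontaneous (proceeds forward).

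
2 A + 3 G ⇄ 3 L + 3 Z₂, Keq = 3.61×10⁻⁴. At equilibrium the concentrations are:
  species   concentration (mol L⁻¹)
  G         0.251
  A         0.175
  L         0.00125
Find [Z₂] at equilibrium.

[Z₂] = 4.47 mol L⁻¹

At equilibrium, Keq = [L]³·[Z₂]³ / ([A]²·[G]³) = 3.61×10⁻⁴.
(0.00125)³·([Z₂])³ / ((0.175)²·(0.251)³) = 3.61×10⁻⁴
[Z₂]³ = 89.5 ⇒ [Z₂] = 4.47 mol L⁻¹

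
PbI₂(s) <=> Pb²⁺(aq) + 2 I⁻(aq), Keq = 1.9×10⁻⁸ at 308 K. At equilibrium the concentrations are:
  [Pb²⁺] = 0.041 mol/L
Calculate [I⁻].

[I⁻] = 6.8×10⁻⁴ mol/L

(PbI₂ is a pure solid — omitted from Keq.)
At equilibrium, Keq = [Pb²⁺]·[I⁻]² = 1.9×10⁻⁸.
(0.041)·([I⁻])² = 1.9×10⁻⁸
[I⁻]² = 4.63×10⁻⁷ ⇒ [I⁻] = 6.8×10⁻⁴ mol/L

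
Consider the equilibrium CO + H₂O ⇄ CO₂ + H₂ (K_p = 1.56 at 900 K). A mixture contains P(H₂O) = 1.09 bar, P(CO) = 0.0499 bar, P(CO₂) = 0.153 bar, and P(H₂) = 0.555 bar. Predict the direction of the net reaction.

Q_p = P(CO₂)·P(H₂) / (P(CO)·P(H₂O)) = (0.153)·(0.555) / ((0.0499)·(1.09)) = 1.56
Q_p = 1.56 = K_p, so the system is already at equilibrium.

neither direction; the system is at equilibrium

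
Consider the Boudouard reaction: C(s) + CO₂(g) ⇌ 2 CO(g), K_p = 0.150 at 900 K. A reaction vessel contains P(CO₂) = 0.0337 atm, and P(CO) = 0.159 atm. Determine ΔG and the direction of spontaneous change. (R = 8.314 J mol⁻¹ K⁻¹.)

(C is a pure solid — omitted from Q_p.)
Q_p = P(CO)² / P(CO₂) = (0.159)² / (0.0337) = 0.750
ΔG = RT ln(Q_p/K_p) = (8.314 J mol⁻¹ K⁻¹)(900 K) × ln(0.750/0.150)
   = (7.483 kJ/mol)(1.609) = 12.0 kJ/mol
ΔG > 0, so the forward reaction is non-spontaneous (proceeds in reverse).

ΔG = 12.0 kJ/mol; the forward reaction is non-spontaneous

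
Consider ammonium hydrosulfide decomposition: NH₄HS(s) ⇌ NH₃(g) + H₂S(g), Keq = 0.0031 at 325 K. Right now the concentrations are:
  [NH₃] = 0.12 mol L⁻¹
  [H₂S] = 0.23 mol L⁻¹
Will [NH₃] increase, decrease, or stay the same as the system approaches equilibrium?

decrease

(NH₄HS is a pure solid — omitted from Q.)
Q = [NH₃]·[H₂S] = (0.12)·(0.23) = 0.028
Q = 0.028 > Keq = 0.0031: net reverse reaction.
NH₃ is a product, so it decreases.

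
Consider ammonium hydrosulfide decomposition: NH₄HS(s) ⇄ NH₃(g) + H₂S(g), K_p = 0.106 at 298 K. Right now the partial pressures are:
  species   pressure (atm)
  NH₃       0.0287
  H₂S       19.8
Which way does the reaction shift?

(NH₄HS is a pure solid — omitted from Q_p.)
Q_p = P(NH₃)·P(H₂S) = (0.0287)·(19.8) = 0.568
Q_p = 0.568 > K_p = 0.106, so the reverse reaction proceeds.

to the left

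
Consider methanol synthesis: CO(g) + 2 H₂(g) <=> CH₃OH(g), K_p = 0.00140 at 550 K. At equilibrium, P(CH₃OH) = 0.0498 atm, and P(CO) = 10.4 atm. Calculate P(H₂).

P(H₂) = 1.85 atm

At equilibrium, K_p = P(CH₃OH) / (P(CO)·P(H₂)²) = 0.00140.
(0.0498) / ((10.4)·(P(H₂))²) = 0.00140
P(H₂)² = 3.42 ⇒ P(H₂) = 1.85 atm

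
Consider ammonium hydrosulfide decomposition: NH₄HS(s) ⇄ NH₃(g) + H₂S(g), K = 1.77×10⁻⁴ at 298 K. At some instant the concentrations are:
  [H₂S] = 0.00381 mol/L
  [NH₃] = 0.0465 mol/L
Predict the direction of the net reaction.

(NH₄HS is a pure solid — omitted from Q.)
Q = [NH₃]·[H₂S] = (0.0465)·(0.00381) = 1.77×10⁻⁴
Q = 1.77×10⁻⁴ = K, so the system is already at equilibrium.

at equilibrium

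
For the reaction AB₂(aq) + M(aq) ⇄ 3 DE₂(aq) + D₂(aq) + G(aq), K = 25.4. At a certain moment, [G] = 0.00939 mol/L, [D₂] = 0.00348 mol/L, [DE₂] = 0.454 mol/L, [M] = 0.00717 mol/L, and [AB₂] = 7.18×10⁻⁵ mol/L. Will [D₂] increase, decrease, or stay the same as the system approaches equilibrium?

Q = [DE₂]³·[D₂]·[G] / ([AB₂]·[M]) = (0.454)³·(0.00348)·(0.00939) / ((7.18×10⁻⁵)·(0.00717)) = 5.94
Q = 5.94 < K = 25.4: net forward reaction.
D₂ is a product, so it increases.

increase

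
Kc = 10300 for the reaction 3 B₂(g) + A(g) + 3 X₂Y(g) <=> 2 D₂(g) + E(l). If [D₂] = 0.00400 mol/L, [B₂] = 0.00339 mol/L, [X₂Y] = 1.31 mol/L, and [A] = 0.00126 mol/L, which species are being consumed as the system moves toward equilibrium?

(E is a pure liquid — omitted from Qc.)
Qc = [D₂]² / ([B₂]³·[A]·[X₂Y]³) = (0.00400)² / ((0.00339)³·(0.00126)·(1.31)³) = 1.45×10⁵
Qc = 1.45×10⁵ > Kc = 10300: net reverse reaction.

D₂, E (products)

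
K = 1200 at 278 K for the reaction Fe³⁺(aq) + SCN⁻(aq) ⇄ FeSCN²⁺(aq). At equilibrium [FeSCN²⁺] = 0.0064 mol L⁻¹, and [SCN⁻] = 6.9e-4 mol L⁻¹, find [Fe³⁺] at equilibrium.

At equilibrium, K = [FeSCN²⁺] / ([Fe³⁺]·[SCN⁻]) = 1200.
(0.0064) / (([Fe³⁺])·(6.9e-4)) = 1200
[Fe³⁺] = 0.00773 = 0.0077 mol L⁻¹

[Fe³⁺] = 0.0077 mol L⁻¹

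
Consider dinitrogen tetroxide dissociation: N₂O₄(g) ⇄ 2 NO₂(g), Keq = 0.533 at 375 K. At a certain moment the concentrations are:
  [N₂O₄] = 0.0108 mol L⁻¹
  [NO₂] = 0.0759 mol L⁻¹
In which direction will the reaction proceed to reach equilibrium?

no net change (already at equilibrium)

Q = [NO₂]² / [N₂O₄] = (0.0759)² / (0.0108) = 0.533
Q = 0.533 = Keq, so the system is already at equilibrium.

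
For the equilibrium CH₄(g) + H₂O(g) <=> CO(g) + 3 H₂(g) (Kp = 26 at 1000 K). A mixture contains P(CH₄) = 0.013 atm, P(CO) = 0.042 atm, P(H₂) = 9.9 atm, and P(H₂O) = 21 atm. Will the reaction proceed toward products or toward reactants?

Qp = P(CO)·P(H₂)³ / (P(CH₄)·P(H₂O)) = (0.042)·(9.9)³ / ((0.013)·(21)) = 150
Qp = 150 > Kp = 26, so the reverse reaction proceeds.

in the reverse direction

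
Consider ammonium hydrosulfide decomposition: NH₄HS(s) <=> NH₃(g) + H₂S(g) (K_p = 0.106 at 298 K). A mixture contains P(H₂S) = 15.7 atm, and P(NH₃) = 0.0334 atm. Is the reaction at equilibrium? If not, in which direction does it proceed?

(NH₄HS is a pure solid — omitted from Q_p.)
Q_p = P(NH₃)·P(H₂S) = (0.0334)·(15.7) = 0.524
Q_p = 0.524 > K_p = 0.106, so the reverse reaction proceeds.

toward reactants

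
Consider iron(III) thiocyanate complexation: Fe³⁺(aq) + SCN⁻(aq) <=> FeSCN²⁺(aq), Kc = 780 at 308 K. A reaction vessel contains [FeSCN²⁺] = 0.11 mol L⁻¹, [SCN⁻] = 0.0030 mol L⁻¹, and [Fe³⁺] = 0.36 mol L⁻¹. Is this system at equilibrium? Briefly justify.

Qc = [FeSCN²⁺] / ([Fe³⁺]·[SCN⁻]) = (0.11) / ((0.36)·(0.0030)) = 100
Qc = 100 < Kc = 780: net forward reaction.

no; Q < K, reaction proceeds forward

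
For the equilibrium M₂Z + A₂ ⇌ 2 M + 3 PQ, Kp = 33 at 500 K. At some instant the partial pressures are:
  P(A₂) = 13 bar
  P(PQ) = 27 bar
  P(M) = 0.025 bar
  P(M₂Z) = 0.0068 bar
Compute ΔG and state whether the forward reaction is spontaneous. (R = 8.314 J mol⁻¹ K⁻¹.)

Qp = P(M)²·P(PQ)³ / (P(M₂Z)·P(A₂)) = (0.025)²·(27)³ / ((0.0068)·(13)) = 139
ΔG = RT ln(Qp/Kp) = (8.314 J mol⁻¹ K⁻¹)(500 K) × ln(139/33)
   = (4.157 kJ/mol)(1.438) = 5.98 kJ/mol
ΔG > 0, so the forward reaction is non-spontaneous (proceeds in reverse).

ΔG = 5.98 kJ/mol; the forward reaction is non-spontaneous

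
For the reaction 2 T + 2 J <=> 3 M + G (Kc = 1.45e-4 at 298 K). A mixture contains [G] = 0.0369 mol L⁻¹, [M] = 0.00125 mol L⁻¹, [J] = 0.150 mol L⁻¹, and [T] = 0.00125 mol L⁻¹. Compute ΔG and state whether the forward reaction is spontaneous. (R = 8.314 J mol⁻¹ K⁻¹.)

ΔG = 6.56 kJ/mol; the forward reaction is non-spontaneous

Qc = [M]³·[G] / ([T]²·[J]²) = (0.00125)³·(0.0369) / ((0.00125)²·(0.150)²) = 0.00205
ΔG = RT ln(Qc/Kc) = (8.314 J mol⁻¹ K⁻¹)(298 K) × ln(0.00205/1.45e-4)
   = (2.478 kJ/mol)(2.649) = 6.56 kJ/mol
ΔG > 0, so the forward reaction is non-spontaneous (proceeds in reverse).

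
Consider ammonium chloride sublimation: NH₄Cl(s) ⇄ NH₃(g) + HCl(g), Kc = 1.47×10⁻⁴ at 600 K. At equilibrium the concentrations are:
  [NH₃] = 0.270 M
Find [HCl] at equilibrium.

(NH₄Cl is a pure solid — omitted from Kc.)
At equilibrium, Kc = [NH₃]·[HCl] = 1.47×10⁻⁴.
(0.270)·([HCl]) = 1.47×10⁻⁴
[HCl] = 5.44×10⁻⁴ M

[HCl] = 5.44×10⁻⁴ M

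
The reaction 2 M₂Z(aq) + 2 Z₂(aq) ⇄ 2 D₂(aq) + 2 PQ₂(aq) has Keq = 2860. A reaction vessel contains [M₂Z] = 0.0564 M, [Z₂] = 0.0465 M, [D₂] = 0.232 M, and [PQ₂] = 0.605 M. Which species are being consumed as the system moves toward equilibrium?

Q = [D₂]²·[PQ₂]² / ([M₂Z]²·[Z₂]²) = (0.232)²·(0.605)² / ((0.0564)²·(0.0465)²) = 2860
Q = 2860 = Keq; the system is at equilibrium.

none (at equilibrium)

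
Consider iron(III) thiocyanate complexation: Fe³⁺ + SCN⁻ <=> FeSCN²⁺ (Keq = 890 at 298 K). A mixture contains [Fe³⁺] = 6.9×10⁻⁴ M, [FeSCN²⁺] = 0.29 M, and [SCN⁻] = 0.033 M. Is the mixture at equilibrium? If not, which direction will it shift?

no; Q > K, reaction proceeds in reverse

Q = [FeSCN²⁺] / ([Fe³⁺]·[SCN⁻]) = (0.29) / ((6.9×10⁻⁴)·(0.033)) = 13000
Q = 13000 > Keq = 890: net reverse reaction.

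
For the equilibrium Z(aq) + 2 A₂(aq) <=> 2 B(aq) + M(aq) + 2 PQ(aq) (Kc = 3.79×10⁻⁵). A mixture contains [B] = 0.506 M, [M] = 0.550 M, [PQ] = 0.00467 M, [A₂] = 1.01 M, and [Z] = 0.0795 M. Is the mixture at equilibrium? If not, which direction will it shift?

yes, at equilibrium

Qc = [B]²·[M]·[PQ]² / ([Z]·[A₂]²) = (0.506)²·(0.550)·(0.00467)² / ((0.0795)·(1.01)²) = 3.79×10⁻⁵
Qc = 3.79×10⁻⁵ = Kc; the system is at equilibrium.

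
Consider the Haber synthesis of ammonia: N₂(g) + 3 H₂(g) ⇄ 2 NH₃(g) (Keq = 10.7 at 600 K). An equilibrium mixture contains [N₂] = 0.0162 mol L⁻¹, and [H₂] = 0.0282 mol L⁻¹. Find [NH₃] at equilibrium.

[NH₃] = 0.00197 mol L⁻¹

At equilibrium, Keq = [NH₃]² / ([N₂]·[H₂]³) = 10.7.
([NH₃])² / ((0.0162)·(0.0282)³) = 10.7
[NH₃]² = 3.89×10⁻⁶ ⇒ [NH₃] = 0.00197 mol L⁻¹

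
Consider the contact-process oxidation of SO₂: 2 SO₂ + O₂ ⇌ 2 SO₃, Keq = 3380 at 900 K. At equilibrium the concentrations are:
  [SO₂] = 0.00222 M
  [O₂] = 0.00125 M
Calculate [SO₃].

[SO₃] = 0.00456 M

At equilibrium, Keq = [SO₃]² / ([SO₂]²·[O₂]) = 3380.
([SO₃])² / ((0.00222)²·(0.00125)) = 3380
[SO₃]² = 2.08×10⁻⁵ ⇒ [SO₃] = 0.00456 M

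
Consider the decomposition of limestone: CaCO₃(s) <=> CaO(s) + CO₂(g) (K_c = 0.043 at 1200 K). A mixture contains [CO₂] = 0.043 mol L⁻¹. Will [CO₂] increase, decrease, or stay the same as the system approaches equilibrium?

(CaCO₃, CaO are pure solids — omitted from Q_c.)
Q_c = [CO₂] = 0.043
Q_c = 0.043 = K_c; the system is at equilibrium.

stay the same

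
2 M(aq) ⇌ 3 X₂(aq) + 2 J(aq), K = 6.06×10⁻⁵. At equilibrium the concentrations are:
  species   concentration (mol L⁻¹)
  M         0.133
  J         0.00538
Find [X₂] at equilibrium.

At equilibrium, K = [X₂]³·[J]² / [M]² = 6.06×10⁻⁵.
([X₂])³·(0.00538)² / (0.133)² = 6.06×10⁻⁵
[X₂]³ = 0.0370 ⇒ [X₂] = 0.333 mol L⁻¹

[X₂] = 0.333 mol L⁻¹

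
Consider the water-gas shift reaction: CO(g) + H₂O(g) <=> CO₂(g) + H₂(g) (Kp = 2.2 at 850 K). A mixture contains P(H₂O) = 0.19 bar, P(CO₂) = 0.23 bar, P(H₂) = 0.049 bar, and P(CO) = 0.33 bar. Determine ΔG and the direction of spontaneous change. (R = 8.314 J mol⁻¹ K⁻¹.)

ΔG = -17.7 kJ/mol; the forward reaction is spontaneous

Qp = P(CO₂)·P(H₂) / (P(CO)·P(H₂O)) = (0.23)·(0.049) / ((0.33)·(0.19)) = 0.180
ΔG = RT ln(Qp/Kp) = (8.314 J mol⁻¹ K⁻¹)(850 K) × ln(0.180/2.2)
   = (7.067 kJ/mol)(-2.503) = -17.7 kJ/mol
ΔG < 0, so the forward reaction is spontaneous (proceeds forward).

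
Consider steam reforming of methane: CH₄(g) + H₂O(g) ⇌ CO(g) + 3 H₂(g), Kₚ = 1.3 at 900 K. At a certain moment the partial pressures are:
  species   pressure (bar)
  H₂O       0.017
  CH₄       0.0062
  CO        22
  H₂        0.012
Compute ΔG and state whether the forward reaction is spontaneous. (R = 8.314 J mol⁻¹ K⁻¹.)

Qₚ = P(CO)·P(H₂)³ / (P(CH₄)·P(H₂O)) = (22)·(0.012)³ / ((0.0062)·(0.017)) = 0.361
ΔG = RT ln(Qₚ/Kₚ) = (8.314 J mol⁻¹ K⁻¹)(900 K) × ln(0.361/1.3)
   = (7.483 kJ/mol)(-1.281) = -9.59 kJ/mol
ΔG < 0, so the forward reaction is spontaneous (proceeds forward).

ΔG = -9.59 kJ/mol; the forward reaction is spontaneous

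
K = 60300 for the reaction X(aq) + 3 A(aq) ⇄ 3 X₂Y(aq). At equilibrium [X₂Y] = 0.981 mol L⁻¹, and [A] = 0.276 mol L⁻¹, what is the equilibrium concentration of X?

At equilibrium, K = [X₂Y]³ / ([X]·[A]³) = 60300.
(0.981)³ / (([X])·(0.276)³) = 60300
[X] = 7.45e-4 mol L⁻¹

[X] = 7.45e-4 mol L⁻¹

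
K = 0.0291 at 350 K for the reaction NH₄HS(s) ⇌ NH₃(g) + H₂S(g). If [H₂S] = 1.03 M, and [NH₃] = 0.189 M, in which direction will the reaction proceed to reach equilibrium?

(NH₄HS is a pure solid — omitted from Q.)
Q = [NH₃]·[H₂S] = (0.189)·(1.03) = 0.195
Q = 0.195 > K = 0.0291, so the reverse reaction proceeds.

reverse (toward reactants)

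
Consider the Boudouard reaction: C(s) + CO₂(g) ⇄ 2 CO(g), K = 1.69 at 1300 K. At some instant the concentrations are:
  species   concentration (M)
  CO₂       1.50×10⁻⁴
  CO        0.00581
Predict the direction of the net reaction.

in the forward direction

(C is a pure solid — omitted from Q.)
Q = [CO]² / [CO₂] = (0.00581)² / (1.50×10⁻⁴) = 0.225
Q = 0.225 < K = 1.69, so the forward reaction proceeds.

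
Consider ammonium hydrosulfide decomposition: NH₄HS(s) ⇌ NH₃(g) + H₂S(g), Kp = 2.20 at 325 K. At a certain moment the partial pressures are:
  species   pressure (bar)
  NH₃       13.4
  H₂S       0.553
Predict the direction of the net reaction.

(NH₄HS is a pure solid — omitted from Qp.)
Qp = P(NH₃)·P(H₂S) = (13.4)·(0.553) = 7.41
Qp = 7.41 > Kp = 2.20, so the reverse reaction proceeds.

reverse (toward reactants)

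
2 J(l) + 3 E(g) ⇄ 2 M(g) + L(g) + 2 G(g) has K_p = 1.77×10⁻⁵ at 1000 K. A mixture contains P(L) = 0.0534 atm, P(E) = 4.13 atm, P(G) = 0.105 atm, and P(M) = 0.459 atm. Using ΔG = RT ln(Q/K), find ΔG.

ΔG = -19.2 kJ/mol

(J is a pure liquid — omitted from Q_p.)
Q_p = P(M)²·P(L)·P(G)² / P(E)³ = (0.459)²·(0.0534)·(0.105)² / (4.13)³ = 1.76×10⁻⁶
ΔG = RT ln(Q_p/K_p) = (8.314 J mol⁻¹ K⁻¹)(1000 K) × ln(1.76×10⁻⁶/1.77×10⁻⁵)
   = (8.314 kJ/mol)(-2.308) = -19.2 kJ/mol
ΔG < 0, so the forward reaction is spontaneous (proceeds forward).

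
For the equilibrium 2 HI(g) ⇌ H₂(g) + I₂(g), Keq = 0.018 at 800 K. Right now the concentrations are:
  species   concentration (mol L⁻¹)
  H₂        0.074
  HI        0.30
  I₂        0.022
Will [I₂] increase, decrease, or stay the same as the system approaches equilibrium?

Q = [H₂]·[I₂] / [HI]² = (0.074)·(0.022) / (0.30)² = 0.018
Q = 0.018 = Keq; the system is at equilibrium.

stay the same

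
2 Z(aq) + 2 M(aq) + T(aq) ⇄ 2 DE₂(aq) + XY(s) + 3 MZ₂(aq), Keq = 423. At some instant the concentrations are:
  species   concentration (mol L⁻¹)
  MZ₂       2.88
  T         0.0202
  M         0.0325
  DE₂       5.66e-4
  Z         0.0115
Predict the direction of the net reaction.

(XY is a pure solid — omitted from Q.)
Q = [DE₂]²·[MZ₂]³ / ([Z]²·[M]²·[T]) = (5.66e-4)²·(2.88)³ / ((0.0115)²·(0.0325)²·(0.0202)) = 2710
Q = 2710 > Keq = 423, so the reverse reaction proceeds.

in the reverse direction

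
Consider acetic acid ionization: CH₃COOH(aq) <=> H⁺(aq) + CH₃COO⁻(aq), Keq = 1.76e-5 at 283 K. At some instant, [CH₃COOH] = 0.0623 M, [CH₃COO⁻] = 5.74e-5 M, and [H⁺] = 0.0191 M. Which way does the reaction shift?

Q = [H⁺]·[CH₃COO⁻] / [CH₃COOH] = (0.0191)·(5.74e-5) / (0.0623) = 1.76e-5
Q = 1.76e-5 = Keq, so the system is already at equilibrium.

no net change (already at equilibrium)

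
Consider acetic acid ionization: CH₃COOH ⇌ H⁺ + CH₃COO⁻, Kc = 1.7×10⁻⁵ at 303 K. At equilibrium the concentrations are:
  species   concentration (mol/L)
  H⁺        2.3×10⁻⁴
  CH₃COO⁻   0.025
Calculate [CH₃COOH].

At equilibrium, Kc = [H⁺]·[CH₃COO⁻] / [CH₃COOH] = 1.7×10⁻⁵.
(2.3×10⁻⁴)·(0.025) / ([CH₃COOH]) = 1.7×10⁻⁵
[CH₃COOH] = 0.338 = 0.34 mol/L

[CH₃COOH] = 0.34 mol/L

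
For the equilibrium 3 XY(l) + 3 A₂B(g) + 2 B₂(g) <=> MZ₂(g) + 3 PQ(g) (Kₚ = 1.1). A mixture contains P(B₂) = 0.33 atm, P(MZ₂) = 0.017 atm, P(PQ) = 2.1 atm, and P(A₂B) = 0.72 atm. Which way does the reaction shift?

(XY is a pure liquid — omitted from Qₚ.)
Qₚ = P(MZ₂)·P(PQ)³ / (P(A₂B)³·P(B₂)²) = (0.017)·(2.1)³ / ((0.72)³·(0.33)²) = 3.9
Qₚ = 3.9 > Kₚ = 1.1, so the reverse reaction proceeds.

reverse (toward reactants)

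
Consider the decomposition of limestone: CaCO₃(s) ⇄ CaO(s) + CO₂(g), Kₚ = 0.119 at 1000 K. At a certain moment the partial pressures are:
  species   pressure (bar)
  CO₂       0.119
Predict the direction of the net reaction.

(CaCO₃, CaO are pure solids — omitted from Qₚ.)
Qₚ = P(CO₂) = 0.119
Qₚ = 0.119 = Kₚ, so the system is already at equilibrium.

at equilibrium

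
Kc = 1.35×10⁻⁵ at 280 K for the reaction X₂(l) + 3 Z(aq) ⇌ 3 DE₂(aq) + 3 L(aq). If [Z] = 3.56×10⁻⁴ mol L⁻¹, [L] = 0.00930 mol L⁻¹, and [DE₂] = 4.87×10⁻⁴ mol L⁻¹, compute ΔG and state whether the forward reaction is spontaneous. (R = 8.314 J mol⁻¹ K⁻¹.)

ΔG = -4.38 kJ/mol; the forward reaction is spontaneous

(X₂ is a pure liquid — omitted from Qc.)
Qc = [DE₂]³·[L]³ / [Z]³ = (4.87×10⁻⁴)³·(0.00930)³ / (3.56×10⁻⁴)³ = 2.06×10⁻⁶
ΔG = RT ln(Qc/Kc) = (8.314 J mol⁻¹ K⁻¹)(280 K) × ln(2.06×10⁻⁶/1.35×10⁻⁵)
   = (2.328 kJ/mol)(-1.880) = -4.38 kJ/mol
ΔG < 0, so the forward reaction is spontaneous (proceeds forward).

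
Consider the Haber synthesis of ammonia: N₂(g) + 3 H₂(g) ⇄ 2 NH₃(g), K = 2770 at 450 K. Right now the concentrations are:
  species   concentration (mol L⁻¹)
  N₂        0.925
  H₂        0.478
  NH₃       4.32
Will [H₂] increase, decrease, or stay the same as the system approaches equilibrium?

Q = [NH₃]² / ([N₂]·[H₂]³) = (4.32)² / ((0.925)·(0.478)³) = 185
Q = 185 < K = 2770: net forward reaction.
H₂ is a reactant, so it decreases.

decrease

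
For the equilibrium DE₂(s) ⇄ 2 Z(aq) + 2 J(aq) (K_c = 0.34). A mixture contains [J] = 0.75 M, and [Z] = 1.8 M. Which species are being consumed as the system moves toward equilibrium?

Z, J (products)

(DE₂ is a pure solid — omitted from Q_c.)
Q_c = [Z]²·[J]² = (1.8)²·(0.75)² = 1.8
Q_c = 1.8 > K_c = 0.34: net reverse reaction.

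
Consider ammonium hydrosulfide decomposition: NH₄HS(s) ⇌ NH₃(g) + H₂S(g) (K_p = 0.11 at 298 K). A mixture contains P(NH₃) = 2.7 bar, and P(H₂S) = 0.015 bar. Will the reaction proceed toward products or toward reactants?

(NH₄HS is a pure solid — omitted from Q_p.)
Q_p = P(NH₃)·P(H₂S) = (2.7)·(0.015) = 0.040
Q_p = 0.040 < K_p = 0.11, so the forward reaction proceeds.

to the right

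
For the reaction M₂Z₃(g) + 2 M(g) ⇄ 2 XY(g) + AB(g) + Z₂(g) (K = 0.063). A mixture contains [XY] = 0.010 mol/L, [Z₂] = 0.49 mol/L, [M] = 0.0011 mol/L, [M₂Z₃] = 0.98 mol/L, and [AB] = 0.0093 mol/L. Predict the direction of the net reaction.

Q = [XY]²·[AB]·[Z₂] / ([M₂Z₃]·[M]²) = (0.010)²·(0.0093)·(0.49) / ((0.98)·(0.0011)²) = 0.38
Q = 0.38 > K = 0.063, so the reverse reaction proceeds.

to the left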